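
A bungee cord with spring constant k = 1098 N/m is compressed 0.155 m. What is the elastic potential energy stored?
PE = ½kx² = ½(1098)(0.155)² = 13.19 J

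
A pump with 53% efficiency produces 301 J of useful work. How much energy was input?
W_in = W_out/η = 301/0.53 = 567.9 J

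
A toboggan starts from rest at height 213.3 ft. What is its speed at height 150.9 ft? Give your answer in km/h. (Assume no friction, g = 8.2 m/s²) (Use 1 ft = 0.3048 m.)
Convert to SI: h₁−h₂ = 19.0195 m
mgh₁ = mgh₂ + ½mv² ⇒ v = √(2g(h₁−h₂)) = √(2·8.2·19.0195) = 17.6613 m/s = 63.58 km/h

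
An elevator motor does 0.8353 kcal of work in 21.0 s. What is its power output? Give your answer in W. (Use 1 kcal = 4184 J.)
Convert to SI: W = 3494.9 J, t = 21.0 s
P = W/t = 3494.9/21.0 = 166.4 W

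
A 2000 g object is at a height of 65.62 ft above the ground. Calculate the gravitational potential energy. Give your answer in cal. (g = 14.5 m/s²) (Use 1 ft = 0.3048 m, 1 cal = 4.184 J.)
Convert to SI: m = 2.0 kg, h = 20.001 m
PE = mgh = (2.0)(14.5)(20.001) = 580.028 J = 138.6 cal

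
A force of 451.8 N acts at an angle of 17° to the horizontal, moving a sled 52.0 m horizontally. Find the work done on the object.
W = F·d·cosθ = (451.8)(52.0)cos(17°) = 22470 J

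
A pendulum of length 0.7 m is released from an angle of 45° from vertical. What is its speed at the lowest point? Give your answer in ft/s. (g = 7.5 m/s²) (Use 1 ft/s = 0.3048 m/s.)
h = L(1 − cosθ) = 0.7(1 − cos45°) = 0.205025 m
v = √(2gh) = √(2·7.5·0.205025) = 1.75368 m/s = 5.754 ft/s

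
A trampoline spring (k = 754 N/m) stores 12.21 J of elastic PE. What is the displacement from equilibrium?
x = √(2·PE/k) = √(2·12.21/754) = 0.18 m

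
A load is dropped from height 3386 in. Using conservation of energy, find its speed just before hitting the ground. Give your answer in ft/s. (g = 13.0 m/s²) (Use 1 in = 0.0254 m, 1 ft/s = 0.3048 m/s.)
Convert to SI: h = 86.0044 m
mgh = ½mv² ⇒ v = √(2gh) = √(2·13.0·86.0044) = 47.2876 m/s = 155.1 ft/s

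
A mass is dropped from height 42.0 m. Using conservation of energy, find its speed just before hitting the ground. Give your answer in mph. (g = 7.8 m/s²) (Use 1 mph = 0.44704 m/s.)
mgh = ½mv² ⇒ v = √(2gh) = √(2·7.8·42.0) = 25.5969 m/s = 57.26 mph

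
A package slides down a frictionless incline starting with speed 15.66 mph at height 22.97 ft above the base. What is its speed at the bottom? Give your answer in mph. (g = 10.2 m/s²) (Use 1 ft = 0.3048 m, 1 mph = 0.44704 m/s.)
Convert to SI: v₀ = 7.00065 m/s, h = 7.00126 m
½mv₀² + mgh = ½mv² ⇒ v = √(v₀² + 2gh) = √(7.00065² + 2·10.2·7.00126) = 13.8504 m/s = 30.98 mph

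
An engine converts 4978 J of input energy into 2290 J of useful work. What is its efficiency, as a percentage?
η = W_out/W_in = 2290/4978 = 46.0%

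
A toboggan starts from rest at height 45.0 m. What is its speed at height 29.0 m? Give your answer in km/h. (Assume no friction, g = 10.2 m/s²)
mgh₁ = mgh₂ + ½mv² ⇒ v = √(2g(h₁−h₂)) = √(2·10.2·16.0) = 18.0665 m/s = 65.04 km/h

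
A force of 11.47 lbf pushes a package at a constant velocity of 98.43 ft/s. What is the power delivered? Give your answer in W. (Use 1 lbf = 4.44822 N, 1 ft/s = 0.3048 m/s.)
Convert to SI: F = 51.0211 N, v = 30.0015 m/s
P = Fv = (51.0211)(30.0015) = 1531 W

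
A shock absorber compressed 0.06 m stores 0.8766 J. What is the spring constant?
k = 2·PE/x² = 2·0.8766/(0.06)² = 487.0 N/m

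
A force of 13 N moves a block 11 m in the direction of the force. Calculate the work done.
W = F·d = (13)(11) = 143.0 J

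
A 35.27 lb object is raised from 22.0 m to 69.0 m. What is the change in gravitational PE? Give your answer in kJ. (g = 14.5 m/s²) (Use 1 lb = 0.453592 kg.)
Convert to SI: m = 15.9982 kg, Δh = 47.0 m
ΔPE = mgΔh = (15.9982)(14.5)(47.0) = 10902.8 J = 10.9 kJ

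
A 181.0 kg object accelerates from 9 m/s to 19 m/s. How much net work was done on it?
W = ΔKE = ½m(v₂² − v₁²) = ½(181.0)(19² − 9²) = 25340.0 J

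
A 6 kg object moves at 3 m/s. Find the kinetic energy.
KE = ½mv² = ½(6)(3)² = 27.0 J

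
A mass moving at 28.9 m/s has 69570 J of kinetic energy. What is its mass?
m = 2·KE/v² = 2·69570/(28.9)² = 166.6 kg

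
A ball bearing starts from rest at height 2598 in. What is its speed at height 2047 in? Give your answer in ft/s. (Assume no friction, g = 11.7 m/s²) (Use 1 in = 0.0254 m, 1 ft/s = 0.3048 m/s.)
Convert to SI: h₁−h₂ = 13.9954 m
mgh₁ = mgh₂ + ½mv² ⇒ v = √(2g(h₁−h₂)) = √(2·11.7·13.9954) = 18.0967 m/s = 59.37 ft/s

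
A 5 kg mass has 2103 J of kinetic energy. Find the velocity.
v = √(2·KE/m) = √(2·2103/5) = 29.0 m/s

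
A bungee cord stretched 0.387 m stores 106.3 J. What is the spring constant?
k = 2·PE/x² = 2·106.3/(0.387)² = 1420 N/m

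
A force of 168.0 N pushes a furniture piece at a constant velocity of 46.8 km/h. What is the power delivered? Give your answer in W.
Convert to SI: F = 168.0 N, v = 13.0 m/s
P = Fv = (168.0)(13.0) = 2184 W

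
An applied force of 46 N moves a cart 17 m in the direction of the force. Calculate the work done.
W = F·d = (46)(17) = 782.0 J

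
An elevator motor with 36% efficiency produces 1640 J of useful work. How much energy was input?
W_in = W_out/η = 1640/0.36 = 4556 J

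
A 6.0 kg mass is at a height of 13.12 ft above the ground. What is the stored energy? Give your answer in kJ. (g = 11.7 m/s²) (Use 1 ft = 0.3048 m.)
Convert to SI: m = 6.0 kg, h = 3.99898 m
PE = mgh = (6.0)(11.7)(3.99898) = 280.728 J = 0.2807 kJ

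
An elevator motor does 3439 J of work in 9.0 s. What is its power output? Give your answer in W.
P = W/t = 3439.0/9.0 = 382.1 W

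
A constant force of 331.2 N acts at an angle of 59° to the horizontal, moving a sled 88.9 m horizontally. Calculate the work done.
W = F·d·cosθ = (331.2)(88.9)cos(59°) = 15160 J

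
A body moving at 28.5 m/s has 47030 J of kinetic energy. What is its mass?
m = 2·KE/v² = 2·47030/(28.5)² = 115.8 kg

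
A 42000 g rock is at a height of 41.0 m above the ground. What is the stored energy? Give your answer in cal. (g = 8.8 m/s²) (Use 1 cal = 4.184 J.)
Convert to SI: m = 42.0 kg, h = 41.0 m
PE = mgh = (42.0)(8.8)(41.0) = 15153.6 J = 3622 cal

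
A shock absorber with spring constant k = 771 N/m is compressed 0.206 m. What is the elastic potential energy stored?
PE = ½kx² = ½(771)(0.206)² = 16.36 J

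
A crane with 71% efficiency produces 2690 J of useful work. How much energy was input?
W_in = W_out/η = 2690/0.71 = 3789 J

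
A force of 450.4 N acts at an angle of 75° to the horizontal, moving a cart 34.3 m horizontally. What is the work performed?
W = F·d·cosθ = (450.4)(34.3)cos(75°) = 3998 J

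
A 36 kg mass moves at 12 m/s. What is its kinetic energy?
KE = ½mv² = ½(36)(12)² = 2592.0 J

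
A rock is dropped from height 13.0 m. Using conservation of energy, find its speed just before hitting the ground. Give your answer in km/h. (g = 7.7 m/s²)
mgh = ½mv² ⇒ v = √(2gh) = √(2·7.7·13.0) = 14.1492 m/s = 50.94 km/h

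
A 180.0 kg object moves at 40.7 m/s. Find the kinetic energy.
KE = ½mv² = ½(180.0)(40.7)² = 149100 J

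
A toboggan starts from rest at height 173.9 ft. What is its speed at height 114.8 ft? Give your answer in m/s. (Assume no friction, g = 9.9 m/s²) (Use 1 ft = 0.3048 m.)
Convert to SI: h₁−h₂ = 18.0137 m
mgh₁ = mgh₂ + ½mv² ⇒ v = √(2g(h₁−h₂)) = √(2·9.9·18.0137) = 18.89 m/s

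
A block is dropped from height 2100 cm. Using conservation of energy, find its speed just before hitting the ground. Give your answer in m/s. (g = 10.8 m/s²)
Convert to SI: h = 21.0 m
mgh = ½mv² ⇒ v = √(2gh) = √(2·10.8·21.0) = 21.3 m/s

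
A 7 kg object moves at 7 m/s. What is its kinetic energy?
KE = ½mv² = ½(7)(7)² = 171.5 J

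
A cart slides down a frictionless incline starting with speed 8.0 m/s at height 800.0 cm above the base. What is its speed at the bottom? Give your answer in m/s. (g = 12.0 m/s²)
Convert to SI: v₀ = 8.0 m/s, h = 8.0 m
½mv₀² + mgh = ½mv² ⇒ v = √(v₀² + 2gh) = √(8.0² + 2·12.0·8.0) = 16.0 m/s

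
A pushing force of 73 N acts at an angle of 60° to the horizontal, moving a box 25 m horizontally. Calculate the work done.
W = F·d·cosθ = (73)(25)cos(60°) = 912.5 J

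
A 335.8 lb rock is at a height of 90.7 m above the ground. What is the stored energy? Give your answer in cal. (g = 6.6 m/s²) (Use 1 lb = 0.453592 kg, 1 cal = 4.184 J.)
Convert to SI: m = 152.316 kg, h = 90.7 m
PE = mgh = (152.316)(6.6)(90.7) = 91179.5 J = 21790 cal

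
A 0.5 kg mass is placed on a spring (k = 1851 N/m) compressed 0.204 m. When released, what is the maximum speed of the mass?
½kx² = ½mv² ⇒ v = x√(k/m) = (0.204)√(1851/0.5) = 12.41 m/s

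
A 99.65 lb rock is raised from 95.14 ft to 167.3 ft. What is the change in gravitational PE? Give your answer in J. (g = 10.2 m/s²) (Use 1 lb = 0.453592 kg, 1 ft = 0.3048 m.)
Convert to SI: m = 45.2004 kg, Δh = 21.9944 m
ΔPE = mgΔh = (45.2004)(10.2)(21.9944) = 10140 J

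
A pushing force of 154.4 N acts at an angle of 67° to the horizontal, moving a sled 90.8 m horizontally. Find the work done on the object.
W = F·d·cosθ = (154.4)(90.8)cos(67°) = 5478 J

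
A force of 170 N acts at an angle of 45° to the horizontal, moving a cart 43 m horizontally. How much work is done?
W = F·d·cosθ = (170)(43)cos(45°) = 5169 J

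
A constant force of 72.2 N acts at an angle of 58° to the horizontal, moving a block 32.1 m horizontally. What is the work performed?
W = F·d·cosθ = (72.2)(32.1)cos(58°) = 1228 J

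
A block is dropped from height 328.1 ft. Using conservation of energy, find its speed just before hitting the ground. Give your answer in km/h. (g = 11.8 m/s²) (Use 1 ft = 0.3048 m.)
Convert to SI: h = 100.005 m
mgh = ½mv² ⇒ v = √(2gh) = √(2·11.8·100.005) = 48.581 m/s = 174.9 km/h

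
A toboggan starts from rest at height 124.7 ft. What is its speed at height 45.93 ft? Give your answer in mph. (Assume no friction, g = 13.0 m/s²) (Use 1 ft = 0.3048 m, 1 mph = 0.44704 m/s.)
Convert to SI: h₁−h₂ = 24.0091 m
mgh₁ = mgh₂ + ½mv² ⇒ v = √(2g(h₁−h₂)) = √(2·13.0·24.0091) = 24.9847 m/s = 55.89 mph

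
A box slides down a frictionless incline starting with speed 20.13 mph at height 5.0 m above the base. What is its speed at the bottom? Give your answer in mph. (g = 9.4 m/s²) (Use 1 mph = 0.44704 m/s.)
Convert to SI: v₀ = 8.99892 m/s, h = 5.0 m
½mv₀² + mgh = ½mv² ⇒ v = √(v₀² + 2gh) = √(8.99892² + 2·9.4·5.0) = 13.228 m/s = 29.59 mph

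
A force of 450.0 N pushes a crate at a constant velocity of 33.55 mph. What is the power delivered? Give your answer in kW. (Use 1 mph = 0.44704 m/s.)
Convert to SI: F = 450.0 N, v = 14.9982 m/s
P = Fv = (450.0)(14.9982) = 6749.19 W = 6.749 kW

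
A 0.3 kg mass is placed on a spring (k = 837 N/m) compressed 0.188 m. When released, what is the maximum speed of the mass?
½kx² = ½mv² ⇒ v = x√(k/m) = (0.188)√(837/0.3) = 9.93 m/s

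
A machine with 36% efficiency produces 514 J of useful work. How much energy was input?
W_in = W_out/η = 514/0.36 = 1428 J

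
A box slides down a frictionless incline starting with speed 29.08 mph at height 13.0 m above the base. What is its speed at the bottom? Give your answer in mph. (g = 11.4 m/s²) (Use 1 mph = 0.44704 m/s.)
Convert to SI: v₀ = 12.9999 m/s, h = 13.0 m
½mv₀² + mgh = ½mv² ⇒ v = √(v₀² + 2gh) = √(12.9999² + 2·11.4·13.0) = 21.5731 m/s = 48.26 mph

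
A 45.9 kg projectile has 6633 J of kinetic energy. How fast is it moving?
v = √(2·KE/m) = √(2·6633/45.9) = 17.0 m/s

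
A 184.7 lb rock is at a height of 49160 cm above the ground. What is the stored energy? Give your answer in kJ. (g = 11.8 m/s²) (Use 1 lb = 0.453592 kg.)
Convert to SI: m = 83.7784 kg, h = 491.6 m
PE = mgh = (83.7784)(11.8)(491.6) = 485989 J = 486.0 kJ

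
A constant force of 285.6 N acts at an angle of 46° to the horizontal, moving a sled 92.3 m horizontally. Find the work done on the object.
W = F·d·cosθ = (285.6)(92.3)cos(46°) = 18310 J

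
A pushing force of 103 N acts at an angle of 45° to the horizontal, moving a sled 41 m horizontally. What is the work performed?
W = F·d·cosθ = (103)(41)cos(45°) = 2986 J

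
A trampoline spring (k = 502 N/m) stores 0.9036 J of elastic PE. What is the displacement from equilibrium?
x = √(2·PE/k) = √(2·0.9036/502) = 0.06 m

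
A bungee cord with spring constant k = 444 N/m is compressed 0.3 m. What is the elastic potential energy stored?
PE = ½kx² = ½(444)(0.3)² = 19.98 J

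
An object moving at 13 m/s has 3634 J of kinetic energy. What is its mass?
m = 2·KE/v² = 2·3634/(13)² = 43.01 kg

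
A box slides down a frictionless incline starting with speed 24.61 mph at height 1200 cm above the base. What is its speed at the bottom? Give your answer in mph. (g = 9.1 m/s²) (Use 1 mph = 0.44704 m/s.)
Convert to SI: v₀ = 11.0017 m/s, h = 12.0 m
½mv₀² + mgh = ½mv² ⇒ v = √(v₀² + 2gh) = √(11.0017² + 2·9.1·12.0) = 18.4238 m/s = 41.21 mph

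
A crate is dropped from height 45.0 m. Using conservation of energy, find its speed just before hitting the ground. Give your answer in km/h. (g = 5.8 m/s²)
mgh = ½mv² ⇒ v = √(2gh) = √(2·5.8·45.0) = 22.8473 m/s = 82.25 km/h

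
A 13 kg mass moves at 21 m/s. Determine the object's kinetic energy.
KE = ½mv² = ½(13)(21)² = 2866.5 J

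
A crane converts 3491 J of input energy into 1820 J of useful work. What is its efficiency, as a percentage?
η = W_out/W_in = 1820/3491 = 52.13%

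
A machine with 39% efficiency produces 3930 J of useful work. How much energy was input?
W_in = W_out/η = 3930/0.39 = 10080 J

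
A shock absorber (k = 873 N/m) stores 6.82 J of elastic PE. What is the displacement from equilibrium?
x = √(2·PE/k) = √(2·6.82/873) = 0.125 m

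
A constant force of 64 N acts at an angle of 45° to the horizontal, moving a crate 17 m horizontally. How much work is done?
W = F·d·cosθ = (64)(17)cos(45°) = 769.3 J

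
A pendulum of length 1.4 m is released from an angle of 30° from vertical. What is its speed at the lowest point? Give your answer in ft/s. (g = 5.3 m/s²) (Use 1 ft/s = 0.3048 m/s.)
h = L(1 − cosθ) = 1.4(1 − cos30°) = 0.187564 m
v = √(2gh) = √(2·5.3·0.187564) = 1.41003 m/s = 4.626 ft/s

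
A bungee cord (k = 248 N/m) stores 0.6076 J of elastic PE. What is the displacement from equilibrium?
x = √(2·PE/k) = √(2·0.6076/248) = 0.07 m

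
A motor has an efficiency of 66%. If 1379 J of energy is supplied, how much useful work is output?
W_out = η·W_in = 0.66·1379 = 910.14 J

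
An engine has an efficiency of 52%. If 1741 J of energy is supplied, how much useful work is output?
W_out = η·W_in = 0.52·1741 = 905.32 J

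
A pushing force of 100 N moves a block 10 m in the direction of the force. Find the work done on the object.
W = F·d = (100)(10) = 1000 J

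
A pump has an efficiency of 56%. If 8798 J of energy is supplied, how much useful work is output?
W_out = η·W_in = 0.56·8798 = 4926.88 J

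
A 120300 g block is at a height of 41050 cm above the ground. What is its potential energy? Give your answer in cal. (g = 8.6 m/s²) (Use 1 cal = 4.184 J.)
Convert to SI: m = 120.3 kg, h = 410.5 m
PE = mgh = (120.3)(8.6)(410.5) = 424695 J = 101500 cal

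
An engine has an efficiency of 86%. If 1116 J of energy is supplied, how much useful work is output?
W_out = η·W_in = 0.86·1116 = 959.76 J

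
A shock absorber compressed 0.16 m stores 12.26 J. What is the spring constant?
k = 2·PE/x² = 2·12.26/(0.16)² = 957.8 N/m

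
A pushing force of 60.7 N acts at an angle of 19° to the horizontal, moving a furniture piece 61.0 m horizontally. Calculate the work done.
W = F·d·cosθ = (60.7)(61.0)cos(19°) = 3501 J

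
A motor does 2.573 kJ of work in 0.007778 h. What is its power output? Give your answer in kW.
Convert to SI: W = 2573.0 J, t = 28.0008 s
P = W/t = 2573.0/28.0008 = 91.8902 W = 0.09189 kW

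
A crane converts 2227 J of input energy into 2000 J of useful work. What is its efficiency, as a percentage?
η = W_out/W_in = 2000/2227 = 89.81%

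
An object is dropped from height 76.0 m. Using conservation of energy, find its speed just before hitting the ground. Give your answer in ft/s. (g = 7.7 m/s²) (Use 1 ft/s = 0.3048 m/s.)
mgh = ½mv² ⇒ v = √(2gh) = √(2·7.7·76.0) = 34.2111 m/s = 112.2 ft/s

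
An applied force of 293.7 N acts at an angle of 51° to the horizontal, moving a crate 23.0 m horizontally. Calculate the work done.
W = F·d·cosθ = (293.7)(23.0)cos(51°) = 4251 J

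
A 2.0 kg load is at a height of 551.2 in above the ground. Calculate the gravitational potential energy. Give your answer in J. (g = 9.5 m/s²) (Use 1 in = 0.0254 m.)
Convert to SI: m = 2.0 kg, h = 14.0005 m
PE = mgh = (2.0)(9.5)(14.0005) = 266.0 J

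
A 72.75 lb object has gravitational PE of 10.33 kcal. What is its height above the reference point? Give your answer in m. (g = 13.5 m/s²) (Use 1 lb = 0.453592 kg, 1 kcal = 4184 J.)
Convert to SI: m = 32.9988 kg, PE = 43220.7 J
h = PE/(mg) = 43220.7/(32.9988·13.5) = 97.02 m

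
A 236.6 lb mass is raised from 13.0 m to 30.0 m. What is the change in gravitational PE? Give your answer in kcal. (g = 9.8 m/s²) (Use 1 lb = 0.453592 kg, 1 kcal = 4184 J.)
Convert to SI: m = 107.32 kg, Δh = 17.0 m
ΔPE = mgΔh = (107.32)(9.8)(17.0) = 17879.5 J = 4.273 kcal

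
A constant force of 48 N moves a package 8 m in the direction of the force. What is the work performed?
W = F·d = (48)(8) = 384.0 J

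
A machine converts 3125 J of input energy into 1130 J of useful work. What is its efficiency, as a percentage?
η = W_out/W_in = 1130/3125 = 36.16%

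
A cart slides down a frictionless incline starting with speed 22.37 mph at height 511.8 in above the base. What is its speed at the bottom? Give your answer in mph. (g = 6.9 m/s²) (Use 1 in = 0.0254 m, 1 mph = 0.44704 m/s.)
Convert to SI: v₀ = 10.0003 m/s, h = 12.9997 m
½mv₀² + mgh = ½mv² ⇒ v = √(v₀² + 2gh) = √(10.0003² + 2·6.9·12.9997) = 16.7153 m/s = 37.39 mph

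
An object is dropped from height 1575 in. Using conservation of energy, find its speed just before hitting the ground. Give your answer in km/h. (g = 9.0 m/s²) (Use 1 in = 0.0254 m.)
Convert to SI: h = 40.005 m
mgh = ½mv² ⇒ v = √(2gh) = √(2·9.0·40.005) = 26.8345 m/s = 96.6 km/h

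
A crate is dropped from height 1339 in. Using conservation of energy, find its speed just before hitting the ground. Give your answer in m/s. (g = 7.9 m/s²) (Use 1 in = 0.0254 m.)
Convert to SI: h = 34.0106 m
mgh = ½mv² ⇒ v = √(2gh) = √(2·7.9·34.0106) = 23.18 m/s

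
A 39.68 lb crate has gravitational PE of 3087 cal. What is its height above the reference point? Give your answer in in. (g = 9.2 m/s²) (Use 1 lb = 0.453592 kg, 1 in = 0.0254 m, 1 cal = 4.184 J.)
Convert to SI: m = 17.9985 kg, PE = 12916.0 J
h = PE/(mg) = 12916.0/(17.9985·9.2) = 78.0016 m = 3071 in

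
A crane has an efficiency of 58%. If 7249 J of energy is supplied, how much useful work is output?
W_out = η·W_in = 0.58·7249 = 4204.42 J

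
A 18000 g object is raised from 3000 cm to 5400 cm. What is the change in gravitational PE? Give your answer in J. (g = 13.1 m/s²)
Convert to SI: m = 18.0 kg, Δh = 24.0 m
ΔPE = mgΔh = (18.0)(13.1)(24.0) = 5659 J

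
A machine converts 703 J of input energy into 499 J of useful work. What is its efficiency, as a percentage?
η = W_out/W_in = 499/703 = 70.98%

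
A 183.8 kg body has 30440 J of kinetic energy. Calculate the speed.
v = √(2·KE/m) = √(2·30440/183.8) = 18.2 m/s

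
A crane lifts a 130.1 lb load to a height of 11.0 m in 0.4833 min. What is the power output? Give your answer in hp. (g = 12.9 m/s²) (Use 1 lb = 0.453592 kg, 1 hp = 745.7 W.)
Convert to SI: m = 59.0123 kg, h = 11.0 m, t = 28.998 s
P = mgh/t = (59.0123)(12.9)(11.0)/28.998 = 288.773 W = 0.3873 hp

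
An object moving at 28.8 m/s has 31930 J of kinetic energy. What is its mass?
m = 2·KE/v² = 2·31930/(28.8)² = 76.99 kg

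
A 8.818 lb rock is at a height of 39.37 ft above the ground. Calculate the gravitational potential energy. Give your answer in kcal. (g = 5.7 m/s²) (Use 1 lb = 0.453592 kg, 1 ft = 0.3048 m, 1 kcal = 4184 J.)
Convert to SI: m = 3.99977 kg, h = 12.0 m
PE = mgh = (3.99977)(5.7)(12.0) = 273.584 J = 0.06539 kcal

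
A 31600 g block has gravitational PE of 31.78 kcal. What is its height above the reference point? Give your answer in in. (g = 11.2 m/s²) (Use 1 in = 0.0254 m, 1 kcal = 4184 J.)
Convert to SI: m = 31.6 kg, PE = 132968 J
h = PE/(mg) = 132968/(31.6·11.2) = 375.699 m = 14790 in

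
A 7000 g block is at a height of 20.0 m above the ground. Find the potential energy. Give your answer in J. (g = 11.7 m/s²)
Convert to SI: m = 7.0 kg, h = 20.0 m
PE = mgh = (7.0)(11.7)(20.0) = 1638 J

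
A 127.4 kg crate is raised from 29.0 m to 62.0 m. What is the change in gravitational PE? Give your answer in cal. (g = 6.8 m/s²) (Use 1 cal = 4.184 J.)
ΔPE = mgΔh = (127.4)(6.8)(33.0) = 28588.6 J = 6833 cal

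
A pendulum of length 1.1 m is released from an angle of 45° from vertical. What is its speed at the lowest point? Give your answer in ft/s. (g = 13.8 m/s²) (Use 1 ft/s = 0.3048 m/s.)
h = L(1 − cosθ) = 1.1(1 − cos45°) = 0.322183 m
v = √(2gh) = √(2·13.8·0.322183) = 2.98199 m/s = 9.783 ft/s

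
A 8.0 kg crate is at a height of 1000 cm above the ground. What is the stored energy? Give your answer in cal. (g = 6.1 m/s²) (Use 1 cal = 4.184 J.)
Convert to SI: m = 8.0 kg, h = 10.0 m
PE = mgh = (8.0)(6.1)(10.0) = 488.0 J = 116.6 cal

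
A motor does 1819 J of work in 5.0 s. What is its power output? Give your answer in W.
P = W/t = 1819.0/5.0 = 363.8 W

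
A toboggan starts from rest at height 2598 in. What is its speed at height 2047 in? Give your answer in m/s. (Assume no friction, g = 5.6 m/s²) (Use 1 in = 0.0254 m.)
Convert to SI: h₁−h₂ = 13.9954 m
mgh₁ = mgh₂ + ½mv² ⇒ v = √(2g(h₁−h₂)) = √(2·5.6·13.9954) = 12.52 m/s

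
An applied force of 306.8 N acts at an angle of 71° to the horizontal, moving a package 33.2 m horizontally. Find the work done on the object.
W = F·d·cosθ = (306.8)(33.2)cos(71°) = 3316 J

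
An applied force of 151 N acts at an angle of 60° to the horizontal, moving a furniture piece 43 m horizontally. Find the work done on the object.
W = F·d·cosθ = (151)(43)cos(60°) = 3247 J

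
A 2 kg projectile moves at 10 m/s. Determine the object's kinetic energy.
KE = ½mv² = ½(2)(10)² = 100.0 J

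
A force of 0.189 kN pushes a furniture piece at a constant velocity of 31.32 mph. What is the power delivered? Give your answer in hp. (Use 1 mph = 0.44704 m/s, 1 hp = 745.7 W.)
Convert to SI: F = 189.0 N, v = 14.0013 m/s
P = Fv = (189.0)(14.0013) = 2646.24 W = 3.549 hp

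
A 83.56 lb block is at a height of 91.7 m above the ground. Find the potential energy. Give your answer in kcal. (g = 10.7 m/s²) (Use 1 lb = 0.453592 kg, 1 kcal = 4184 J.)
Convert to SI: m = 37.9021 kg, h = 91.7 m
PE = mgh = (37.9021)(10.7)(91.7) = 37189.2 J = 8.888 kcal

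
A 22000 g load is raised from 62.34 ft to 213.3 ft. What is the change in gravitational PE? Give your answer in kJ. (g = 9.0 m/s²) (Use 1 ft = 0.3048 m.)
Convert to SI: m = 22.0 kg, Δh = 46.0126 m
ΔPE = mgΔh = (22.0)(9.0)(46.0126) = 9110.496 J = 9.11 kJ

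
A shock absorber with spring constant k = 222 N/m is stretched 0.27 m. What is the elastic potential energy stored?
PE = ½kx² = ½(222)(0.27)² = 8.092 J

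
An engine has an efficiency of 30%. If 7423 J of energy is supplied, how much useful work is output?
W_out = η·W_in = 0.3·7423 = 2226.9 J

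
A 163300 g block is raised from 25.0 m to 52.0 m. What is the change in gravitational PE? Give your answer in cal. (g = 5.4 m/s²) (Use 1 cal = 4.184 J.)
Convert to SI: m = 163.3 kg, Δh = 27.0 m
ΔPE = mgΔh = (163.3)(5.4)(27.0) = 23809.1 J = 5691 cal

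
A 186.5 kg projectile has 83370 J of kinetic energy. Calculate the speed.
v = √(2·KE/m) = √(2·83370/186.5) = 29.9 m/s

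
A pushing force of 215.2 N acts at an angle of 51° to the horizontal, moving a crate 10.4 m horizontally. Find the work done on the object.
W = F·d·cosθ = (215.2)(10.4)cos(51°) = 1408 J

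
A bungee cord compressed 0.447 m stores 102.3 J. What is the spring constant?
k = 2·PE/x² = 2·102.3/(0.447)² = 1024 N/m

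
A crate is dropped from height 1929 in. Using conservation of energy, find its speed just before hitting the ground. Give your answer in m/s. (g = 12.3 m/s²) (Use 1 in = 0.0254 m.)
Convert to SI: h = 48.9966 m
mgh = ½mv² ⇒ v = √(2gh) = √(2·12.3·48.9966) = 34.72 m/s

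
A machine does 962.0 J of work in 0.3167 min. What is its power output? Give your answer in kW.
Convert to SI: W = 962.0 J, t = 19.002 s
P = W/t = 962.0/19.002 = 50.6262 W = 0.05063 kW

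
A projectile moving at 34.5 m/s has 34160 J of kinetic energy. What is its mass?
m = 2·KE/v² = 2·34160/(34.5)² = 57.4 kg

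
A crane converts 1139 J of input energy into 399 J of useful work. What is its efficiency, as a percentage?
η = W_out/W_in = 399/1139 = 35.03%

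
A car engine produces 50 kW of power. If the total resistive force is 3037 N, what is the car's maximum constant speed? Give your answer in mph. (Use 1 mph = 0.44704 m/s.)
P = Fv ⇒ v = P/F = 50000 W/3037.0 N = 16.4636 m/s = 36.83 mph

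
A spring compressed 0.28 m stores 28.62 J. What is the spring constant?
k = 2·PE/x² = 2·28.62/(0.28)² = 730.1 N/m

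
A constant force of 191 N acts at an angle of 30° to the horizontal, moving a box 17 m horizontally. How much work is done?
W = F·d·cosθ = (191)(17)cos(30°) = 2812 J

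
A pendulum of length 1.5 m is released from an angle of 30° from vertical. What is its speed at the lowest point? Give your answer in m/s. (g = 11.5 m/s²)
h = L(1 − cosθ) = 1.5(1 − cos30°) = 0.200962 m
v = √(2gh) = √(2·11.5·0.200962) = 2.15 m/s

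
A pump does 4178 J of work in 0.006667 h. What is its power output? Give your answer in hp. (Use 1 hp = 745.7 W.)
Convert to SI: W = 4178.0 J, t = 24.0012 s
P = W/t = 4178.0/24.0012 = 174.075 W = 0.2334 hp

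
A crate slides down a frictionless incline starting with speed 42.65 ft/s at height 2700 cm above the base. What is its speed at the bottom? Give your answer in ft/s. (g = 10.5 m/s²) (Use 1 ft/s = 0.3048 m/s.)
Convert to SI: v₀ = 12.9997 m/s, h = 27.0 m
½mv₀² + mgh = ½mv² ⇒ v = √(v₀² + 2gh) = √(12.9997² + 2·10.5·27.0) = 27.1292 m/s = 89.01 ft/s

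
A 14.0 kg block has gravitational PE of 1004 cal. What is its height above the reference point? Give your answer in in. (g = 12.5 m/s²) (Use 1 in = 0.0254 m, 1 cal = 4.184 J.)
Convert to SI: m = 14.0 kg, PE = 4200.74 J
h = PE/(mg) = 4200.74/(14.0·12.5) = 24.0042 m = 945.0 in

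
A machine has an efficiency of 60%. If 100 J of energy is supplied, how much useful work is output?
W_out = η·W_in = 0.6·100 = 60.0 J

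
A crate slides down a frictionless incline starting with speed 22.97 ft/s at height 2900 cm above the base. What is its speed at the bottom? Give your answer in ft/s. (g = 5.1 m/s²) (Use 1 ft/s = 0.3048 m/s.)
Convert to SI: v₀ = 7.00126 m/s, h = 29.0 m
½mv₀² + mgh = ½mv² ⇒ v = √(v₀² + 2gh) = √(7.00126² + 2·5.1·29.0) = 18.5693 m/s = 60.92 ft/s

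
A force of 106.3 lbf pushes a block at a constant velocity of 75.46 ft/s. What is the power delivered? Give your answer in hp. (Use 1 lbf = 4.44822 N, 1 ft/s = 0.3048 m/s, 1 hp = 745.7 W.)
Convert to SI: F = 472.846 N, v = 23.0002 m/s
P = Fv = (472.846)(23.0002) = 10875.6 W = 14.58 hp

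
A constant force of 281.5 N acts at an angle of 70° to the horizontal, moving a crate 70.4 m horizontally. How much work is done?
W = F·d·cosθ = (281.5)(70.4)cos(70°) = 6778 J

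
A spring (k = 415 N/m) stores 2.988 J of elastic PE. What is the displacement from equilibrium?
x = √(2·PE/k) = √(2·2.988/415) = 0.12 m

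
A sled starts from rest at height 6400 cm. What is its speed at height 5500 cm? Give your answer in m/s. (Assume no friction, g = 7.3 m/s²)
Convert to SI: h₁−h₂ = 9.0 m
mgh₁ = mgh₂ + ½mv² ⇒ v = √(2g(h₁−h₂)) = √(2·7.3·9.0) = 11.46 m/s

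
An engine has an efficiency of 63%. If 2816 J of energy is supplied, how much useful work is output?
W_out = η·W_in = 0.63·2816 = 1774.08 J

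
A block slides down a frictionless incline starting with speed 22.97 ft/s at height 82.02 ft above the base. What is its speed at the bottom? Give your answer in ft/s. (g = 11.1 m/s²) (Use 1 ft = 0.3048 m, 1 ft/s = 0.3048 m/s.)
Convert to SI: v₀ = 7.00126 m/s, h = 24.9997 m
½mv₀² + mgh = ½mv² ⇒ v = √(v₀² + 2gh) = √(7.00126² + 2·11.1·24.9997) = 24.5766 m/s = 80.63 ft/s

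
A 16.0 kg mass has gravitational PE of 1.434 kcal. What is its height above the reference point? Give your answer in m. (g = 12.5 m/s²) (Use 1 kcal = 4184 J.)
Convert to SI: m = 16.0 kg, PE = 5999.86 J
h = PE/(mg) = 5999.86/(16.0·12.5) = 30.0 m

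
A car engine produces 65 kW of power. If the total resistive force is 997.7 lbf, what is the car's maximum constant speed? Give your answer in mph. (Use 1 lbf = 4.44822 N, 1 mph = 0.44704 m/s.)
Convert to SI: F = 4437.99 N
P = Fv ⇒ v = P/F = 65000 W/4437.99 N = 14.6463 m/s = 32.76 mph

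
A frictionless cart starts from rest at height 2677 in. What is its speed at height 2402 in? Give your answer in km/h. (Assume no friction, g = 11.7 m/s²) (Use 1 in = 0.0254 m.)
Convert to SI: h₁−h₂ = 6.985 m
mgh₁ = mgh₂ + ½mv² ⇒ v = √(2g(h₁−h₂)) = √(2·11.7·6.985) = 12.7847 m/s = 46.02 km/h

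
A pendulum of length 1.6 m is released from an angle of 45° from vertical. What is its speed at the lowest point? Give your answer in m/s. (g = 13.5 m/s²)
h = L(1 − cosθ) = 1.6(1 − cos45°) = 0.468629 m
v = √(2gh) = √(2·13.5·0.468629) = 3.557 m/s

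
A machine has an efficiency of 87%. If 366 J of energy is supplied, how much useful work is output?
W_out = η·W_in = 0.87·366 = 318.42 J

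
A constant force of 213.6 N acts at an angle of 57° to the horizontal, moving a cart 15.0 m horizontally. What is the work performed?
W = F·d·cosθ = (213.6)(15.0)cos(57°) = 1745 J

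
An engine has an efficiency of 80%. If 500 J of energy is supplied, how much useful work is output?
W_out = η·W_in = 0.8·500 = 400.0 J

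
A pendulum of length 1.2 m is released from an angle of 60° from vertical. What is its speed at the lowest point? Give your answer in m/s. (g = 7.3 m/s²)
h = L(1 − cosθ) = 1.2(1 − cos60°) = 0.6 m
v = √(2gh) = √(2·7.3·0.6) = 2.96 m/s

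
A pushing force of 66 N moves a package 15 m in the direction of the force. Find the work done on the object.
W = F·d = (66)(15) = 990.0 J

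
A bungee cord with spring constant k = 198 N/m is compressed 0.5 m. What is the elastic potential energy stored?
PE = ½kx² = ½(198)(0.5)² = 24.75 J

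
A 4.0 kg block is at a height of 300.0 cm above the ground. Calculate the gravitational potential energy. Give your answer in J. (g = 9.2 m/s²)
Convert to SI: m = 4.0 kg, h = 3.0 m
PE = mgh = (4.0)(9.2)(3.0) = 110.4 J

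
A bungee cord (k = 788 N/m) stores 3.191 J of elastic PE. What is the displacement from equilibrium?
x = √(2·PE/k) = √(2·3.191/788) = 0.08999 m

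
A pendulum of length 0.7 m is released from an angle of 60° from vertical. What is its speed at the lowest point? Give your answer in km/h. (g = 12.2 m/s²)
h = L(1 − cosθ) = 0.7(1 − cos60°) = 0.35 m
v = √(2gh) = √(2·12.2·0.35) = 2.92233 m/s = 10.52 km/h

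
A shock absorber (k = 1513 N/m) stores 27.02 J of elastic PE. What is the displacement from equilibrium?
x = √(2·PE/k) = √(2·27.02/1513) = 0.189 m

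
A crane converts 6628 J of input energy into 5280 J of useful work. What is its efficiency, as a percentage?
η = W_out/W_in = 5280/6628 = 79.66%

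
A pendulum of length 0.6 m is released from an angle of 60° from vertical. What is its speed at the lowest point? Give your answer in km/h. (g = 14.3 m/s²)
h = L(1 − cosθ) = 0.6(1 − cos60°) = 0.3 m
v = √(2gh) = √(2·14.3·0.3) = 2.92916 m/s = 10.54 km/h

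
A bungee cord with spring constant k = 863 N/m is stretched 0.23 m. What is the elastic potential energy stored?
PE = ½kx² = ½(863)(0.23)² = 22.83 J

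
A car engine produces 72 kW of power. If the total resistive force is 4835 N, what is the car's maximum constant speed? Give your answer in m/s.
P = Fv ⇒ v = P/F = 72000 W/4835.0 N = 14.89 m/s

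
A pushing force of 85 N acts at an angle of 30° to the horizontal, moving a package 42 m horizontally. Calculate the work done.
W = F·d·cosθ = (85)(42)cos(30°) = 3092 J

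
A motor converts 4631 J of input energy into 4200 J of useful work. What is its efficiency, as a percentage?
η = W_out/W_in = 4200/4631 = 90.69%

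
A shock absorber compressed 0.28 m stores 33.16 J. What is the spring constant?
k = 2·PE/x² = 2·33.16/(0.28)² = 845.9 N/m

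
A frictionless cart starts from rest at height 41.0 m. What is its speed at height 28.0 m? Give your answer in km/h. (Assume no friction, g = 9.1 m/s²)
mgh₁ = mgh₂ + ½mv² ⇒ v = √(2g(h₁−h₂)) = √(2·9.1·13.0) = 15.3818 m/s = 55.37 km/h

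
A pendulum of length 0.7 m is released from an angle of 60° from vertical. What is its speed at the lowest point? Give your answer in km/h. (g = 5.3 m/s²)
h = L(1 − cosθ) = 0.7(1 − cos60°) = 0.35 m
v = √(2gh) = √(2·5.3·0.35) = 1.92614 m/s = 6.934 km/h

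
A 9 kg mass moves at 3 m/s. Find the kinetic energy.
KE = ½mv² = ½(9)(3)² = 40.5 J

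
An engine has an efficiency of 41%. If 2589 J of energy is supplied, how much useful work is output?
W_out = η·W_in = 0.41·2589 = 1061.49 J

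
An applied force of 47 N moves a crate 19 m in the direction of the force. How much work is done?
W = F·d = (47)(19) = 893.0 J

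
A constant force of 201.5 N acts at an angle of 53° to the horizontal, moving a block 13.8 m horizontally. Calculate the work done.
W = F·d·cosθ = (201.5)(13.8)cos(53°) = 1673 J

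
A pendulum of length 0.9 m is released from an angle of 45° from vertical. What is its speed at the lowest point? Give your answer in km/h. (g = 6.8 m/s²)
h = L(1 − cosθ) = 0.9(1 − cos45°) = 0.263604 m
v = √(2gh) = √(2·6.8·0.263604) = 1.89341 m/s = 6.816 km/h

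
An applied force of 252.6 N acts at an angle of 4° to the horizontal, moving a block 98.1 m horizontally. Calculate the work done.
W = F·d·cosθ = (252.6)(98.1)cos(4°) = 24720 J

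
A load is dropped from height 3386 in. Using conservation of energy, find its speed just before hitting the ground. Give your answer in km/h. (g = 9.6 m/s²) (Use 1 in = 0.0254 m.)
Convert to SI: h = 86.0044 m
mgh = ½mv² ⇒ v = √(2gh) = √(2·9.6·86.0044) = 40.636 m/s = 146.3 km/h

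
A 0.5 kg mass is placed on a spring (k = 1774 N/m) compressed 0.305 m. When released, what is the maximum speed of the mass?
½kx² = ½mv² ⇒ v = x√(k/m) = (0.305)√(1774/0.5) = 18.17 m/s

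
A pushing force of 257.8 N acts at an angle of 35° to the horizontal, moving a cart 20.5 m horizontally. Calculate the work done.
W = F·d·cosθ = (257.8)(20.5)cos(35°) = 4329 J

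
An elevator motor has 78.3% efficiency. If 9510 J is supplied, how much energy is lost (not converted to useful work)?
W_lost = W_in(1 − η) = 9510·(1 − 0.783) = 2064 J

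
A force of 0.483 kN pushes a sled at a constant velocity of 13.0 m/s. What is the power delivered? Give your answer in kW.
Convert to SI: F = 483.0 N, v = 13.0 m/s
P = Fv = (483.0)(13.0) = 6279.0 W = 6.279 kW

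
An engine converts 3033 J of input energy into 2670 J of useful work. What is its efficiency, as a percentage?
η = W_out/W_in = 2670/3033 = 88.03%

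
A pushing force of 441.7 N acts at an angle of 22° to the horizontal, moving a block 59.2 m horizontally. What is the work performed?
W = F·d·cosθ = (441.7)(59.2)cos(22°) = 24240 J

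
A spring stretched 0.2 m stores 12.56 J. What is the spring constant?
k = 2·PE/x² = 2·12.56/(0.2)² = 628.0 N/m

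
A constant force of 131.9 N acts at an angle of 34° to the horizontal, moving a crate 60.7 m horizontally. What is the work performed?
W = F·d·cosθ = (131.9)(60.7)cos(34°) = 6638 J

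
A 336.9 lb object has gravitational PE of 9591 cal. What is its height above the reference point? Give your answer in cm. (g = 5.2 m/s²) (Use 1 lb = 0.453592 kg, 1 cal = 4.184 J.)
Convert to SI: m = 152.815 kg, PE = 40128.7 J
h = PE/(mg) = 40128.7/(152.815·5.2) = 50.4994 m = 5050 cm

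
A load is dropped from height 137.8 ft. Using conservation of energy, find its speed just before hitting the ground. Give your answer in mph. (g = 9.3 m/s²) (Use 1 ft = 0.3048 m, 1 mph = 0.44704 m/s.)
Convert to SI: h = 42.0014 m
mgh = ½mv² ⇒ v = √(2gh) = √(2·9.3·42.0014) = 27.9504 m/s = 62.52 mph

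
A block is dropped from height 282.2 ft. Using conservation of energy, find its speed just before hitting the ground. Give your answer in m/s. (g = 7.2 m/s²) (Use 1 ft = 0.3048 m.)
Convert to SI: h = 86.0146 m
mgh = ½mv² ⇒ v = √(2gh) = √(2·7.2·86.0146) = 35.19 m/s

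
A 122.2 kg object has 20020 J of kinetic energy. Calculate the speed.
v = √(2·KE/m) = √(2·20020/122.2) = 18.1 m/s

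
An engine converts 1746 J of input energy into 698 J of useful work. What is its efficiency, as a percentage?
η = W_out/W_in = 698/1746 = 39.98%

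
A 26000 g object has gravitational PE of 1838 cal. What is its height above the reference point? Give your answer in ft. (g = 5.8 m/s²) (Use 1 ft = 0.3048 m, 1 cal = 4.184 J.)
Convert to SI: m = 26.0 kg, PE = 7690.19 J
h = PE/(mg) = 7690.19/(26.0·5.8) = 50.996 m = 167.3 ft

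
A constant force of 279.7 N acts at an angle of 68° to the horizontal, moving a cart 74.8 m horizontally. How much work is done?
W = F·d·cosθ = (279.7)(74.8)cos(68°) = 7837 J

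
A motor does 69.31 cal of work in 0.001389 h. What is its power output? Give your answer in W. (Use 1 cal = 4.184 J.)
Convert to SI: W = 289.993 J, t = 5.0004 s
P = W/t = 289.993/5.0004 = 57.99 W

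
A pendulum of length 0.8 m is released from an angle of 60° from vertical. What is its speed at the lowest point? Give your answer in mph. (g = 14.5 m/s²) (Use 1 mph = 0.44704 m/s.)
h = L(1 − cosθ) = 0.8(1 − cos60°) = 0.4 m
v = √(2gh) = √(2·14.5·0.4) = 3.40588 m/s = 7.619 mph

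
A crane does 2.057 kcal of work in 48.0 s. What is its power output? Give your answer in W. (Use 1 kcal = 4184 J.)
Convert to SI: W = 8606.49 J, t = 48.0 s
P = W/t = 8606.49/48.0 = 179.3 W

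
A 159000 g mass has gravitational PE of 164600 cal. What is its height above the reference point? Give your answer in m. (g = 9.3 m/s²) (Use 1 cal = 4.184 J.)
Convert to SI: m = 159.0 kg, PE = 688686 J
h = PE/(mg) = 688686/(159.0·9.3) = 465.7 m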